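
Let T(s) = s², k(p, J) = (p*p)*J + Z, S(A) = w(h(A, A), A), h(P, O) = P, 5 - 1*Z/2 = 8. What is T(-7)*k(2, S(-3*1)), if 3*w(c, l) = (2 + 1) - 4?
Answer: -1078/3 ≈ -359.33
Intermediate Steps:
Z = -6 (Z = 10 - 2*8 = 10 - 16 = -6)
w(c, l) = -⅓ (w(c, l) = ((2 + 1) - 4)/3 = (3 - 4)/3 = (⅓)*(-1) = -⅓)
S(A) = -⅓
k(p, J) = -6 + J*p² (k(p, J) = (p*p)*J - 6 = p²*J - 6 = J*p² - 6 = -6 + J*p²)
T(-7)*k(2, S(-3*1)) = (-7)²*(-6 - ⅓*2²) = 49*(-6 - ⅓*4) = 49*(-6 - 4/3) = 49*(-22/3) = -1078/3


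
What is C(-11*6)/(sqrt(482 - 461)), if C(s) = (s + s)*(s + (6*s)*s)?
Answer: -1147080*sqrt(21)/7 ≈ -7.5094e+5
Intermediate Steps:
C(s) = 2*s*(s + 6*s**2) (C(s) = (2*s)*(s + 6*s**2) = 2*s*(s + 6*s**2))
C(-11*6)/(sqrt(482 - 461)) = ((-11*6)**2*(2 + 12*(-11*6)))/(sqrt(482 - 461)) = ((-66)**2*(2 + 12*(-66)))/(sqrt(21)) = (4356*(2 - 792))*(sqrt(21)/21) = (4356*(-790))*(sqrt(21)/21) = -1147080*sqrt(21)/7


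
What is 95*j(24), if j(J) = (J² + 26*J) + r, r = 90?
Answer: 122550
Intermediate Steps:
j(J) = 90 + J² + 26*J (j(J) = (J² + 26*J) + 90 = 90 + J² + 26*J)
95*j(24) = 95*(90 + 24² + 26*24) = 95*(90 + 576 + 624) = 95*1290 = 122550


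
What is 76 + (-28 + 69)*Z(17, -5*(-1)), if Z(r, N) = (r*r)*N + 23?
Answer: 60264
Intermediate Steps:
Z(r, N) = 23 + N*r² (Z(r, N) = r²*N + 23 = N*r² + 23 = 23 + N*r²)
76 + (-28 + 69)*Z(17, -5*(-1)) = 76 + (-28 + 69)*(23 - 5*(-1)*17²) = 76 + 41*(23 + 5*289) = 76 + 41*(23 + 1445) = 76 + 41*1468 = 76 + 60188 = 60264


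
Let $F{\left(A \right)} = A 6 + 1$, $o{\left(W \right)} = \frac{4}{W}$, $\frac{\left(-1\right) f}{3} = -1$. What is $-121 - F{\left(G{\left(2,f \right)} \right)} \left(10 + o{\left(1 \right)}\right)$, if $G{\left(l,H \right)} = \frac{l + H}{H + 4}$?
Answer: $-195$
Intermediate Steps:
$f = 3$ ($f = \left(-3\right) \left(-1\right) = 3$)
$G{\left(l,H \right)} = \frac{H + l}{4 + H}$
$F{\left(A \right)} = 1 + 6 A$ ($F{\left(A \right)} = 6 A + 1 = 1 + 6 A$)
$-121 - F{\left(G{\left(2,f \right)} \right)} \left(10 + o{\left(1 \right)}\right) = -121 - \left(1 + 6 \frac{3 + 2}{4 + 3}\right) \left(10 + \frac{4}{1}\right) = -121 - \left(1 + 6 \cdot \frac{1}{7} \cdot 5\right) \left(10 + 4 \cdot 1\right) = -121 - \left(1 + 6 \cdot \frac{1}{7} \cdot 5\right) \left(10 + 4\right) = -121 - \left(1 + 6 \cdot \frac{5}{7}\right) 14 = -121 - \left(1 + \frac{30}{7}\right) 14 = -121 - \frac{37}{7} \cdot 14 = -121 - 74 = -195$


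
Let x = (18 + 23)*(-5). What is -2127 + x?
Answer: -2332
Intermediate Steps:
x = -205 (x = 41*(-5) = -205)
-2127 + x = -2127 - 205 = -2332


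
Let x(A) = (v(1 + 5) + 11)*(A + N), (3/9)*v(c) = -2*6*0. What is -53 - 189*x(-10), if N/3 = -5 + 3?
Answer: 33211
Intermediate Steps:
v(c) = 0 (v(c) = 3*(-2*6*0) = 3*(-12*0) = 3*0 = 0)
N = -6 (N = 3*(-5 + 3) = 3*(-2) = -6)
x(A) = -66 + 11*A (x(A) = (0 + 11)*(A - 6) = 11*(-6 + A) = -66 + 11*A)
-53 - 189*x(-10) = -53 - 189*(-66 + 11*(-10)) = -53 - 189*(-66 - 110) = -53 - 189*(-176) = -53 + 33264 = 33211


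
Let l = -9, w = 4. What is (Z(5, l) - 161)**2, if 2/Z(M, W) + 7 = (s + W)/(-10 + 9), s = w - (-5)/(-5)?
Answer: 26569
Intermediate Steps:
s = 3 (s = 4 - (-5)/(-5) = 4 - (-5)*(-1)/5 = 4 - 1*1 = 4 - 1 = 3)
Z(M, W) = 2/(-10 - W) (Z(M, W) = 2/(-7 + (3 + W)/(-10 + 9)) = 2/(-7 + (3 + W)/(-1)) = 2/(-7 + (3 + W)*(-1)) = 2/(-7 + (-3 - W)) = 2/(-10 - W))
(Z(5, l) - 161)**2 = (-2/(10 - 9) - 161)**2 = (-2/1 - 161)**2 = (-2*1 - 161)**2 = (-2 - 161)**2 = (-163)**2 = 26569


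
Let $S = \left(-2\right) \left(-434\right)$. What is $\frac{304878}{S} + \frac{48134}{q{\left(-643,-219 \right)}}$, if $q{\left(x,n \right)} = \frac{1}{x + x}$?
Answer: $- \frac{3837798311}{62} \approx -6.19 \cdot 10^{7}$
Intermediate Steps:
$S = 868$
$q{\left(x,n \right)} = \frac{1}{2 x}$
$\frac{304878}{S} + \frac{48134}{q{\left(-643,-219 \right)}} = \frac{304878}{868} + \frac{48134}{\frac{1}{2} \frac{1}{-643}} = 304878 \cdot \frac{1}{868} + \frac{48134}{\frac{1}{2} \left(- \frac{1}{643}\right)} = \frac{21777}{62} + \frac{48134}{- \frac{1}{1286}} = \frac{21777}{62} + 48134 \left(-1286\right) = \frac{21777}{62} - 61900324 = - \frac{3837798311}{62}$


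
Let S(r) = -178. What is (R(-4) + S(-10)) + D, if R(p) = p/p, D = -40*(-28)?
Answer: 943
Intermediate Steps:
D = 1120
R(p) = 1
(R(-4) + S(-10)) + D = (1 - 178) + 1120 = -177 + 1120 = 943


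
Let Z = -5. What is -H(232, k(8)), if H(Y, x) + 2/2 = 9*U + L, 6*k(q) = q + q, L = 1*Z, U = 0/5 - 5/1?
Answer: 51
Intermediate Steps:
U = -5 (U = 0*(1/5) - 5*1 = 0 - 5 = -5)
L = -5 (L = 1*(-5) = -5)
k(q) = q/3 (k(q) = (q + q)/6 = (2*q)/6 = q/3)
H(Y, x) = -51 (H(Y, x) = -1 + (9*(-5) - 5) = -1 + (-45 - 5) = -1 - 50 = -51)
-H(232, k(8)) = -1*(-51) = 51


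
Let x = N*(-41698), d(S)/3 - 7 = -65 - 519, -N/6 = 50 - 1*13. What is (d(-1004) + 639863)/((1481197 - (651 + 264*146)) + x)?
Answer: 319066/5349479 ≈ 0.059644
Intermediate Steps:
N = -222 (N = -6*(50 - 1*13) = -6*(50 - 13) = -6*37 = -222)
d(S) = -1731 (d(S) = 21 + 3*(-65 - 519) = 21 + 3*(-584) = 21 - 1752 = -1731)
x = 9256956 (x = -222*(-41698) = 9256956)
(d(-1004) + 639863)/((1481197 - (651 + 264*146)) + x) = (-1731 + 639863)/((1481197 - (651 + 264*146)) + 9256956) = 638132/((1481197 - (651 + 38544)) + 9256956) = 638132/((1481197 - 1*39195) + 9256956) = 638132/((1481197 - 39195) + 9256956) = 638132/(1442002 + 9256956) = 638132/10698958 = 638132*(1/10698958) = 319066/5349479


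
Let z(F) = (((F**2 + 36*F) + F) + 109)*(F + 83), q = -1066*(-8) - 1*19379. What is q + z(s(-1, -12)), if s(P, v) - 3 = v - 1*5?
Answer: -25548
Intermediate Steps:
s(P, v) = -2 + v (s(P, v) = 3 + (v - 1*5) = 3 + (v - 5) = 3 + (-5 + v) = -2 + v)
q = -10851 (q = 8528 - 19379 = -10851)
z(F) = (83 + F)*(109 + F**2 + 37*F) (z(F) = ((F**2 + 37*F) + 109)*(83 + F) = (109 + F**2 + 37*F)*(83 + F) = (83 + F)*(109 + F**2 + 37*F))
q + z(s(-1, -12)) = -10851 + (9047 + (-2 - 12)**3 + 120*(-2 - 12)**2 + 3180*(-2 - 12)) = -10851 + (9047 + (-14)**3 + 120*(-14)**2 + 3180*(-14)) = -10851 + (9047 - 2744 + 120*196 - 44520) = -10851 + (9047 - 2744 + 23520 - 44520) = -10851 - 14697 = -25548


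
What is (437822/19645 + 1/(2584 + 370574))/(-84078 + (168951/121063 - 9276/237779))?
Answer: -4703003668219083236117/17742102466852706664594150 ≈ -0.00026508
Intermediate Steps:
(437822/19645 + 1/(2584 + 370574))/(-84078 + (168951/121063 - 9276/237779)) = (437822*(1/19645) + 1/373158)/(-84078 + (168951*(1/121063) - 9276*1/237779)) = (437822/19645 + 1/373158)/(-84078 + (168951/121063 - 9276/237779)) = 163376801521/(7330688910*(-84078 + 39050019441/28786239077)) = 163376801521/(7330688910*(-2420250359096565/28786239077)) = (163376801521/7330688910)*(-28786239077/2420250359096565) = -4703003668219083236117/17742102466852706664594150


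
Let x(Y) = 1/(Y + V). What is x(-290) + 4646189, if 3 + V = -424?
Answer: 3331317512/717 ≈ 4.6462e+6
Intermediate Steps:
V = -427 (V = -3 - 424 = -427)
x(Y) = 1/(-427 + Y) (x(Y) = 1/(Y - 427) = 1/(-427 + Y))
x(-290) + 4646189 = 1/(-427 - 290) + 4646189 = 1/(-717) + 4646189 = -1/717 + 4646189 = 3331317512/717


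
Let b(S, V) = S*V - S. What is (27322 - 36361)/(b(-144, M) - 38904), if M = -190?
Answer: 3013/3800 ≈ 0.79289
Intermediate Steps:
b(S, V) = -S + S*V
(27322 - 36361)/(b(-144, M) - 38904) = (27322 - 36361)/(-144*(-1 - 190) - 38904) = -9039/(-144*(-191) - 38904) = -9039/(27504 - 38904) = -9039/(-11400) = -9039*(-1/11400) = 3013/3800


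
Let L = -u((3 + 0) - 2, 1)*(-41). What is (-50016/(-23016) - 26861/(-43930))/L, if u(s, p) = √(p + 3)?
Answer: 117309819/3454567340 ≈ 0.033958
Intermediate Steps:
u(s, p) = √(3 + p)
L = 82 (L = -√(3 + 1)*(-41) = -√4*(-41) = -1*2*(-41) = -2*(-41) = 82)
(-50016/(-23016) - 26861/(-43930))/L = (-50016/(-23016) - 26861/(-43930))/82 = (-50016*(-1/23016) - 26861*(-1/43930))*(1/82) = (2084/959 + 26861/43930)*(1/82) = (117309819/42128870)*(1/82) = 117309819/3454567340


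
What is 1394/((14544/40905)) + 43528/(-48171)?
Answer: 1510535191/385368 ≈ 3919.7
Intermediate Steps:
1394/((14544/40905)) + 43528/(-48171) = 1394/((14544*(1/40905))) + 43528*(-1/48171) = 1394/(16/45) - 43528/48171 = 1394*(45/16) - 43528/48171 = 31365/8 - 43528/48171 = 1510535191/385368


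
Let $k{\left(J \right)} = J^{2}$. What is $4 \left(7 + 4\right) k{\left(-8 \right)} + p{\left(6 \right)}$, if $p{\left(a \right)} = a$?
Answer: $2822$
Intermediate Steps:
$4 \left(7 + 4\right) k{\left(-8 \right)} + p{\left(6 \right)} = 4 \left(7 + 4\right) \left(-8\right)^{2} + 6 = 4 \cdot 11 \cdot 64 + 6 = 44 \cdot 64 + 6 = 2816 + 6 = 2822$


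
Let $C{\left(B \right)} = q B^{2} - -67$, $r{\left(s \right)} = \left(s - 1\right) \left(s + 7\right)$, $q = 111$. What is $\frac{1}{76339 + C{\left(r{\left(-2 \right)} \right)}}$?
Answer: $\frac{1}{101381} \approx 9.8638 \cdot 10^{-6}$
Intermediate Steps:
$r{\left(s \right)} = \left(-1 + s\right) \left(7 + s\right)$
$C{\left(B \right)} = 67 + 111 B^{2}$ ($C{\left(B \right)} = 111 B^{2} - -67 = 111 B^{2} + 67 = 67 + 111 B^{2}$)
$\frac{1}{76339 + C{\left(r{\left(-2 \right)} \right)}} = \frac{1}{76339 + \left(67 + 111 \left(-7 + \left(-2\right)^{2} + 6 \left(-2\right)\right)^{2}\right)} = \frac{1}{76339 + \left(67 + 111 \left(-7 + 4 - 12\right)^{2}\right)} = \frac{1}{76339 + \left(67 + 111 \left(-15\right)^{2}\right)} = \frac{1}{76339 + \left(67 + 111 \cdot 225\right)} = \frac{1}{76339 + \left(67 + 24975\right)} = \frac{1}{76339 + 25042} = \frac{1}{101381}$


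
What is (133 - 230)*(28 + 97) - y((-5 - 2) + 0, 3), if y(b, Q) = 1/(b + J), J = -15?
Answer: -266749/22 ≈ -12125.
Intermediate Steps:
y(b, Q) = 1/(-15 + b) (y(b, Q) = 1/(b - 15) = 1/(-15 + b))
(133 - 230)*(28 + 97) - y((-5 - 2) + 0, 3) = (133 - 230)*(28 + 97) - 1/(-15 + ((-5 - 2) + 0)) = -97*125 - 1/(-15 + (-7 + 0)) = -12125 - 1/(-15 - 7) = -12125 - 1/(-22) = -12125 - 1*(-1/22) = -12125 + 1/22 = -266749/22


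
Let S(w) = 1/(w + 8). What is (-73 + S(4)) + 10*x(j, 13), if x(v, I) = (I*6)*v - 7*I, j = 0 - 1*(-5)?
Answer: 35005/12 ≈ 2917.1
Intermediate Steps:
S(w) = 1/(8 + w)
j = 5 (j = 0 + 5 = 5)
x(v, I) = -7*I + 6*I*v (x(v, I) = (6*I)*v - 7*I = 6*I*v - 7*I = -7*I + 6*I*v)
(-73 + S(4)) + 10*x(j, 13) = (-73 + 1/(8 + 4)) + 10*(13*(-7 + 6*5)) = (-73 + 1/12) + 10*(13*(-7 + 30)) = (-73 + 1/12) + 10*(13*23) = -875/12 + 10*299 = -875/12 + 2990 = 35005/12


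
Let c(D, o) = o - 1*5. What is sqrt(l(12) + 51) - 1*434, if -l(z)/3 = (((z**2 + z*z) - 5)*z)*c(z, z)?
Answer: -434 + I*sqrt(71265) ≈ -434.0 + 266.96*I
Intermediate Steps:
c(D, o) = -5 + o (c(D, o) = o - 5 = -5 + o)
l(z) = -3*z*(-5 + z)*(-5 + 2*z**2) (l(z) = -3*((z**2 + z*z) - 5)*z*(-5 + z) = -3*((z**2 + z**2) - 5)*z*(-5 + z) = -3*(2*z**2 - 5)*z*(-5 + z) = -3*(-5 + 2*z**2)*z*(-5 + z) = -3*z*(-5 + 2*z**2)*(-5 + z) = -3*z*(-5 + z)*(-5 + 2*z**2))
sqrt(l(12) + 51) - 1*434 = sqrt(-3*12*(-5 + 12)*(-5 + 2*12**2) + 51) - 1*434 = sqrt(-3*12*7*(-5 + 2*144) + 51) - 434 = sqrt(-3*12*7*(-5 + 288) + 51) - 434 = sqrt(-3*12*7*283 + 51) - 434 = sqrt(-71316 + 51) - 434 = sqrt(-71265) - 434 = I*sqrt(71265) - 434 = -434 + I*sqrt(71265)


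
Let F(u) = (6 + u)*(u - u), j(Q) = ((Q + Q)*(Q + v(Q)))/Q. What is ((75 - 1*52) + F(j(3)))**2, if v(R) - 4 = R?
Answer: 529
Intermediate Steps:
v(R) = 4 + R
j(Q) = 8 + 4*Q (j(Q) = ((Q + Q)*(Q + (4 + Q)))/Q = ((2*Q)*(4 + 2*Q))/Q = (2*Q*(4 + 2*Q))/Q = 8 + 4*Q)
F(u) = 0 (F(u) = (6 + u)*0 = 0)
((75 - 1*52) + F(j(3)))**2 = ((75 - 1*52) + 0)**2 = ((75 - 52) + 0)**2 = (23 + 0)**2 = 23**2 = 529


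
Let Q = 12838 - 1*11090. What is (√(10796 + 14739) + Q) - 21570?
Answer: -19822 + √25535 ≈ -19662.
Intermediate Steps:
Q = 1748 (Q = 12838 - 11090 = 1748)
(√(10796 + 14739) + Q) - 21570 = (√(10796 + 14739) + 1748) - 21570 = (√25535 + 1748) - 21570 = (1748 + √25535) - 21570 = -19822 + √25535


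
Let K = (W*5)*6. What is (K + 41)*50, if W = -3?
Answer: -2450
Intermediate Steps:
K = -90 (K = -3*5*6 = -15*6 = -90)
(K + 41)*50 = (-90 + 41)*50 = -49*50 = -2450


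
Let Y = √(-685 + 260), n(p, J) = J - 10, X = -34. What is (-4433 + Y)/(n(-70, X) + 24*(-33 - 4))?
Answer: 4433/932 - 5*I*√17/932 ≈ 4.7564 - 0.02212*I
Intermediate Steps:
n(p, J) = -10 + J
Y = 5*I*√17 (Y = √(-425) = 5*I*√17 ≈ 20.616*I)
(-4433 + Y)/(n(-70, X) + 24*(-33 - 4)) = (-4433 + 5*I*√17)/((-10 - 34) + 24*(-33 - 4)) = (-4433 + 5*I*√17)/(-44 + 24*(-37)) = (-4433 + 5*I*√17)/(-44 - 888) = (-4433 + 5*I*√17)/(-932) = (-4433 + 5*I*√17)*(-1/932) = 4433/932 - 5*I*√17/932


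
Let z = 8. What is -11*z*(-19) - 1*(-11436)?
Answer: 13108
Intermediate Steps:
-11*z*(-19) - 1*(-11436) = -11*8*(-19) - 1*(-11436) = -88*(-19) + 11436 = 1672 + 11436 = 13108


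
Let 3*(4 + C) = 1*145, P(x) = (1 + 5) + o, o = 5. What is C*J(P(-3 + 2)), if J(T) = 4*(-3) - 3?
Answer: -665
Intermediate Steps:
P(x) = 11 (P(x) = (1 + 5) + 5 = 6 + 5 = 11)
J(T) = -15 (J(T) = -12 - 3 = -15)
C = 133/3 (C = -4 + (1*145)/3 = -4 + (⅓)*145 = -4 + 145/3 = 133/3 ≈ 44.333)
C*J(P(-3 + 2)) = (133/3)*(-15) = -665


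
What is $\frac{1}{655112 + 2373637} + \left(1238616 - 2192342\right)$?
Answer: $- \frac{2888596668773}{3028749} \approx -9.5373 \cdot 10^{5}$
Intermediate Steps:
$\frac{1}{655112 + 2373637} + \left(1238616 - 2192342\right) = \frac{1}{3028749} - 953726 = - \frac{2888596668773}{3028749}$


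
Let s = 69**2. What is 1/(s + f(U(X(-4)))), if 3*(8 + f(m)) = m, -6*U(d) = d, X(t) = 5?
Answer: 18/85549 ≈ 0.00021041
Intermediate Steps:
U(d) = -d/6
f(m) = -8 + m/3
s = 4761
1/(s + f(U(X(-4)))) = 1/(4761 + (-8 + (-1/6*5)/3)) = 1/(4761 + (-8 + (1/3)*(-5/6))) = 1/(4761 + (-8 - 5/18)) = 1/(4761 - 149/18) = 1/(85549/18) = 18/85549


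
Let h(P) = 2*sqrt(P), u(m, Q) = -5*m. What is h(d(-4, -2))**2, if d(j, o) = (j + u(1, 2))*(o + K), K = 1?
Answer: 36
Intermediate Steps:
d(j, o) = (1 + o)*(-5 + j) (d(j, o) = (j - 5*1)*(o + 1) = (j - 5)*(1 + o) = (-5 + j)*(1 + o) = (1 + o)*(-5 + j))
h(d(-4, -2))**2 = (2*sqrt(-5 - 4 - 5*(-2) - 4*(-2)))**2 = (2*sqrt(-5 - 4 + 10 + 8))**2 = (2*sqrt(9))**2 = (2*3)**2 = 6**2 = 36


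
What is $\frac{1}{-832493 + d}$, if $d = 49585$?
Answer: $- \frac{1}{782908} \approx -1.2773 \cdot 10^{-6}$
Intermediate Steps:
$\frac{1}{-832493 + d} = \frac{1}{-832493 + 49585} = \frac{1}{-782908} = - \frac{1}{782908}$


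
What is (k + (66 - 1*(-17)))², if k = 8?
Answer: 8281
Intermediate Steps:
(k + (66 - 1*(-17)))² = (8 + (66 - 1*(-17)))² = (8 + (66 + 17))² = (8 + 83)² = 91² = 8281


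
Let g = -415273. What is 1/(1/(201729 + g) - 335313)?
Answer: -213544/71604079273 ≈ -2.9823e-6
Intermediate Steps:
1/(1/(201729 + g) - 335313) = 1/(1/(201729 - 415273) - 335313) = 1/(1/(-213544) - 335313) = 1/(-1/213544 - 335313) = 1/(-71604079273/213544) = -213544/71604079273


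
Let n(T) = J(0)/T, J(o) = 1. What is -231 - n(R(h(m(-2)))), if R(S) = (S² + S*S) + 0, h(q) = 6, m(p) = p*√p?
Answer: -16633/72 ≈ -231.01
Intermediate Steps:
m(p) = p^(3/2)
R(S) = 2*S² (R(S) = (S² + S²) + 0 = 2*S² + 0 = 2*S²)
n(T) = 1/T
-231 - n(R(h(m(-2)))) = -231 - 1/(2*6²) = -231 - 1/(2*36) = -231 - 1/72 = -16633/72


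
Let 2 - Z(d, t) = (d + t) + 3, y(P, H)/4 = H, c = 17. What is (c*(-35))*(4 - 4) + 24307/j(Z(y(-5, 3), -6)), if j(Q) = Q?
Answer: -24307/7 ≈ -3472.4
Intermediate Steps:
y(P, H) = 4*H
Z(d, t) = -1 - d - t (Z(d, t) = 2 - ((d + t) + 3) = 2 - (3 + d + t) = 2 + (-3 - d - t) = -1 - d - t)
(c*(-35))*(4 - 4) + 24307/j(Z(y(-5, 3), -6)) = (17*(-35))*(4 - 4) + 24307/(-1 - 4*3 - 1*(-6)) = -595*0 + 24307/(-1 - 1*12 + 6) = 0 + 24307/(-1 - 12 + 6) = 0 + 24307/(-7) = 0 + 24307*(-1/7) = 0 - 24307/7 = -24307/7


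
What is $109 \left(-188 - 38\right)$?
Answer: $-24634$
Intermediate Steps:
$109 \left(-188 - 38\right) = 109 \left(-226\right) = -24634$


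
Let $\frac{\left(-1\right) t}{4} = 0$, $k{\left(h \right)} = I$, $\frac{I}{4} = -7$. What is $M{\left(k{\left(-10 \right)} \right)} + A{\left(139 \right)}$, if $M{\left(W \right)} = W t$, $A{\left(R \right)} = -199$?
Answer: $-199$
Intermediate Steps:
$I = -28$ ($I = 4 \left(-7\right) = -28$)
$k{\left(h \right)} = -28$
$t = 0$ ($t = \left(-4\right) 0 = 0$)
$M{\left(W \right)} = 0$ ($M{\left(W \right)} = W 0 = 0$)
$M{\left(k{\left(-10 \right)} \right)} + A{\left(139 \right)} = 0 - 199 = -199$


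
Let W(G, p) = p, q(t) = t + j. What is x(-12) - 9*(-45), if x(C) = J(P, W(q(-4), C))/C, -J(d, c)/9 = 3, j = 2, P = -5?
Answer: 1629/4 ≈ 407.25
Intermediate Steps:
q(t) = 2 + t (q(t) = t + 2 = 2 + t)
J(d, c) = -27 (J(d, c) = -9*3 = -27)
x(C) = -27/C
x(-12) - 9*(-45) = -27/(-12) - 9*(-45) = -27*(-1/12) + 405 = 9/4 + 405 = 1629/4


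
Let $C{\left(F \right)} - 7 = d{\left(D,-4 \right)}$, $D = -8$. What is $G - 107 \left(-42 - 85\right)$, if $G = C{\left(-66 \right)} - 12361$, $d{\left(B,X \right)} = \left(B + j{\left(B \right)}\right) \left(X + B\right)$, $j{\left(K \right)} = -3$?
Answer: $1367$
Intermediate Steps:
$d{\left(B,X \right)} = \left(-3 + B\right) \left(B + X\right)$ ($d{\left(B,X \right)} = \left(B - 3\right) \left(X + B\right) = \left(-3 + B\right) \left(B + X\right)$)
$C{\left(F \right)} = 139$ ($C{\left(F \right)} = 7 - \left(-68 - 64\right) = 7 + \left(64 + 24 + 12 + 32\right) = 7 + 132 = 139$)
$G = -12222$ ($G = 139 - 12361 = -12222$)
$G - 107 \left(-42 - 85\right) = -12222 - 107 \left(-42 - 85\right) = -12222 - -13589 = -12222 + 13589 = 1367$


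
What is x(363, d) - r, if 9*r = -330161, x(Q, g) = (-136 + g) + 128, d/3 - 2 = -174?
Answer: 325445/9 ≈ 36161.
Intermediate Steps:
d = -516 (d = 6 + 3*(-174) = 6 - 522 = -516)
x(Q, g) = -8 + g
r = -330161/9 (r = (⅑)*(-330161) = -330161/9 ≈ -36685.)
x(363, d) - r = (-8 - 516) - 1*(-330161/9) = -524 + 330161/9 = 325445/9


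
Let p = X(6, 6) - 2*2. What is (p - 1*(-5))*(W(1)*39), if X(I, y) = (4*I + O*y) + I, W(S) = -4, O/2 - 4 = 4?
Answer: -19812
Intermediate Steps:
O = 16 (O = 8 + 2*4 = 8 + 8 = 16)
X(I, y) = 5*I + 16*y (X(I, y) = (4*I + 16*y) + I = 5*I + 16*y)
p = 122 (p = (5*6 + 16*6) - 2*2 = (30 + 96) - 1*4 = 126 - 4 = 122)
(p - 1*(-5))*(W(1)*39) = (122 - 1*(-5))*(-4*39) = (122 + 5)*(-156) = 127*(-156) = -19812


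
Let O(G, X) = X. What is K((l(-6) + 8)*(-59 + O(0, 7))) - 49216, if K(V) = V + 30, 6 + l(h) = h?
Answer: -48978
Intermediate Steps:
l(h) = -6 + h
K(V) = 30 + V
K((l(-6) + 8)*(-59 + O(0, 7))) - 49216 = (30 + ((-6 - 6) + 8)*(-59 + 7)) - 49216 = (30 + (-12 + 8)*(-52)) - 49216 = (30 - 4*(-52)) - 49216 = (30 + 208) - 49216 = 238 - 49216 = -48978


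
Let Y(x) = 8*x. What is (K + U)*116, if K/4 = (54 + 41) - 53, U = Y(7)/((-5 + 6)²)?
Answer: 25984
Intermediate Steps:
U = 56 (U = (8*7)/((-5 + 6)²) = 56/(1²) = 56/1 = 56*1 = 56)
K = 168 (K = 4*((54 + 41) - 53) = 4*(95 - 53) = 4*42 = 168)
(K + U)*116 = (168 + 56)*116 = 224*116 = 25984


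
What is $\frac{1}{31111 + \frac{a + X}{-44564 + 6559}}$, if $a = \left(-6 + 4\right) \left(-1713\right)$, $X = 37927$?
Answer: $\frac{38005}{1182332202} \approx 3.2144 \cdot 10^{-5}$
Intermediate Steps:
$a = 3426$ ($a = \left(-2\right) \left(-1713\right) = 3426$)
$\frac{1}{31111 + \frac{a + X}{-44564 + 6559}} = \frac{1}{31111 + \frac{3426 + 37927}{-44564 + 6559}} = \frac{1}{31111 + \frac{41353}{-38005}} = \frac{1}{31111 + 41353 \left(- \frac{1}{38005}\right)} = \frac{1}{31111 - \frac{41353}{38005}} = \frac{1}{\frac{1182332202}{38005}} = \frac{38005}{1182332202}$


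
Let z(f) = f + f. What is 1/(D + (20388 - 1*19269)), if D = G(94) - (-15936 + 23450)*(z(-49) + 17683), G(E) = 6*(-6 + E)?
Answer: -1/132132043 ≈ -7.5682e-9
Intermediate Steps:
z(f) = 2*f
G(E) = -36 + 6*E
D = -132133162 (D = (-36 + 6*94) - (-15936 + 23450)*(2*(-49) + 17683) = (-36 + 564) - 7514*(-98 + 17683) = 528 - 7514*17585 = 528 - 1*132133690 = 528 - 132133690 = -132133162)
1/(D + (20388 - 1*19269)) = 1/(-132133162 + (20388 - 1*19269)) = 1/(-132133162 + (20388 - 19269)) = 1/(-132133162 + 1119) = 1/(-132132043) = -1/132132043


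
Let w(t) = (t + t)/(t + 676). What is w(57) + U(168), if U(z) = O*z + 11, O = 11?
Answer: 1362761/733 ≈ 1859.2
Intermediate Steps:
U(z) = 11 + 11*z (U(z) = 11*z + 11 = 11 + 11*z)
w(t) = 2*t/(676 + t) (w(t) = (2*t)/(676 + t) = 2*t/(676 + t))
w(57) + U(168) = 2*57/(676 + 57) + (11 + 11*168) = 2*57/733 + (11 + 1848) = 2*57*(1/733) + 1859 = 114/733 + 1859 = 1362761/733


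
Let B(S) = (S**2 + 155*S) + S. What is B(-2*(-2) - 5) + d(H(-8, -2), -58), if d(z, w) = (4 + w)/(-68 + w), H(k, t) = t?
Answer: -1082/7 ≈ -154.57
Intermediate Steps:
d(z, w) = (4 + w)/(-68 + w)
B(S) = S**2 + 156*S
B(-2*(-2) - 5) + d(H(-8, -2), -58) = (-2*(-2) - 5)*(156 + (-2*(-2) - 5)) + (4 - 58)/(-68 - 58) = (4 - 5)*(156 + (4 - 5)) - 54/(-126) = -(156 - 1) - 1/126*(-54) = -1*155 + 3/7 = -155 + 3/7 = -1082/7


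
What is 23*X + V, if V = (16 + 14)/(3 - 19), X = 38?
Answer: 6977/8 ≈ 872.13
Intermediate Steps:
V = -15/8 (V = 30/(-16) = 30*(-1/16) = -15/8 ≈ -1.8750)
23*X + V = 23*38 - 15/8 = 874 - 15/8 = 6977/8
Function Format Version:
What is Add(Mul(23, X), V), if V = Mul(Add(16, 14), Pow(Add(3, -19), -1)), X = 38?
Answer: Rational(6977, 8) ≈ 872.13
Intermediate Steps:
V = Rational(-15, 8) (V = Mul(30, Pow(-16, -1)) = Mul(30, Rational(-1, 16)) = Rational(-15, 8) ≈ -1.8750)
Add(Mul(23, X), V) = Add(Mul(23, 38), Rational(-15, 8)) = Add(874, Rational(-15, 8)) = Rational(6977, 8)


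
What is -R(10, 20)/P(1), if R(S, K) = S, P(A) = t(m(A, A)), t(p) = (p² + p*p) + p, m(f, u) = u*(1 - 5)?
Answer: -5/14 ≈ -0.35714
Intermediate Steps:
m(f, u) = -4*u (m(f, u) = u*(-4) = -4*u)
t(p) = p + 2*p² (t(p) = (p² + p²) + p = 2*p² + p = p + 2*p²)
P(A) = -4*A*(1 - 8*A) (P(A) = (-4*A)*(1 + 2*(-4*A)) = (-4*A)*(1 - 8*A) = -4*A*(1 - 8*A))
-R(10, 20)/P(1) = -10/(4*1*(-1 + 8*1)) = -10/(4*1*(-1 + 8)) = -10/(4*1*7) = -10/28 = -1*5/14 = -5/14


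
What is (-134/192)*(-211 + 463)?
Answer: -1407/8 ≈ -175.88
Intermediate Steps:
(-134/192)*(-211 + 463) = -134*1/192*252 = -67/96*252 = -1407/8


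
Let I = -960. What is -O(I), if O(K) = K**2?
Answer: -921600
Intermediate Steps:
-O(I) = -1*(-960)**2 = -1*921600 = -921600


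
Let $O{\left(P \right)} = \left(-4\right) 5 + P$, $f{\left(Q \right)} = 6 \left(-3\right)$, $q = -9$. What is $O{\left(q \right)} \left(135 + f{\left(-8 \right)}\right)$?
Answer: $-3393$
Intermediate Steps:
$f{\left(Q \right)} = -18$
$O{\left(P \right)} = -20 + P$
$O{\left(q \right)} \left(135 + f{\left(-8 \right)}\right) = \left(-20 - 9\right) \left(135 - 18\right) = \left(-29\right) 117 = -3393$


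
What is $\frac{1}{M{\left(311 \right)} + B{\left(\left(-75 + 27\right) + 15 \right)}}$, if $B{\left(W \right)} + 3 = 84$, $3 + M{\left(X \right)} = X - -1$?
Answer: $\frac{1}{390} \approx 0.0025641$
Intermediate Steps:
$M{\left(X \right)} = -2 + X$ ($M{\left(X \right)} = -3 + \left(X - -1\right) = -3 + \left(X + 1\right) = -3 + \left(1 + X\right) = -2 + X$)
$B{\left(W \right)} = 81$ ($B{\left(W \right)} = -3 + 84 = 81$)
$\frac{1}{M{\left(311 \right)} + B{\left(\left(-75 + 27\right) + 15 \right)}} = \frac{1}{\left(-2 + 311\right) + 81} = \frac{1}{309 + 81} = \frac{1}{390}$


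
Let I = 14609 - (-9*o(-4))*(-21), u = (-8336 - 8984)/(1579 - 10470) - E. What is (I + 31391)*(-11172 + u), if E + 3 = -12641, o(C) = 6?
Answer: 587963187152/8891 ≈ 6.6130e+7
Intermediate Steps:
E = -12644 (E = -3 - 12641 = -12644)
u = 112435124/8891 (u = (-8336 - 8984)/(1579 - 10470) - 1*(-12644) = -17320/(-8891) + 12644 = -17320*(-1/8891) + 12644 = 17320/8891 + 12644 = 112435124/8891 ≈ 12646.)
I = 13475 (I = 14609 - (-9*6)*(-21) = 14609 - (-54)*(-21) = 14609 - 1*1134 = 14609 - 1134 = 13475)
(I + 31391)*(-11172 + u) = (13475 + 31391)*(-11172 + 112435124/8891) = 44866*(13104872/8891) = 587963187152/8891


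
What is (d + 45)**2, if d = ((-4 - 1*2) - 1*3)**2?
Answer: 15876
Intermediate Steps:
d = 81 (d = ((-4 - 2) - 3)**2 = (-6 - 3)**2 = (-9)**2 = 81)
(d + 45)**2 = (81 + 45)**2 = 126**2 = 15876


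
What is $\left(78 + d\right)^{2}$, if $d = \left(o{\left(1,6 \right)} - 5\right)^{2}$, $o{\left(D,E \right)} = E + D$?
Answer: $6724$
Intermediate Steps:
$o{\left(D,E \right)} = D + E$
$d = 4$ ($d = \left(\left(1 + 6\right) - 5\right)^{2} = \left(7 - 5\right)^{2} = 2^{2} = 4$)
$\left(78 + d\right)^{2} = \left(78 + 4\right)^{2} = 82^{2} = 6724$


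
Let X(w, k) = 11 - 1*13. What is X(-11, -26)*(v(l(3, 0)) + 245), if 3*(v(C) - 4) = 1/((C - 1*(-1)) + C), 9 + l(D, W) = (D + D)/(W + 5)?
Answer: -109052/219 ≈ -497.95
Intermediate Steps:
l(D, W) = -9 + 2*D/(5 + W) (l(D, W) = -9 + (D + D)/(W + 5) = -9 + (2*D)/(5 + W) = -9 + 2*D/(5 + W))
X(w, k) = -2 (X(w, k) = 11 - 13 = -2)
v(C) = 4 + 1/(3*(1 + 2*C)) (v(C) = 4 + 1/(3*((C - 1*(-1)) + C)) = 4 + 1/(3*((C + 1) + C)) = 4 + 1/(3*((1 + C) + C)) = 4 + 1/(3*(1 + 2*C)))
X(-11, -26)*(v(l(3, 0)) + 245) = -2*((13 + 24*((-45 - 9*0 + 2*3)/(5 + 0)))/(3*(1 + 2*((-45 - 9*0 + 2*3)/(5 + 0)))) + 245) = -2*((13 + 24*((-45 + 0 + 6)/5))/(3*(1 + 2*((-45 + 0 + 6)/5))) + 245) = -2*((13 + 24*((1/5)*(-39)))/(3*(1 + 2*((1/5)*(-39)))) + 245) = -2*((13 + 24*(-39/5))/(3*(1 + 2*(-39/5))) + 245) = -2*((13 - 936/5)/(3*(1 - 78/5)) + 245) = -2*((1/3)*(-871/5)/(-73/5) + 245) = -2*((1/3)*(-5/73)*(-871/5) + 245) = -2*(871/219 + 245) = -2*54526/219 = -109052/219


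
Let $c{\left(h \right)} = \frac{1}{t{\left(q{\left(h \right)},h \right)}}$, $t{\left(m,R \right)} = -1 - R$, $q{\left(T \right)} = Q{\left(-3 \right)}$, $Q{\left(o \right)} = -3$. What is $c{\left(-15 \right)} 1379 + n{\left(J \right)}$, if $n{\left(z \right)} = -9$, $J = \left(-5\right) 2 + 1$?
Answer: $\frac{179}{2} \approx 89.5$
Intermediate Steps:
$q{\left(T \right)} = -3$
$J = -9$ ($J = -10 + 1 = -9$)
$c{\left(h \right)} = \frac{1}{-1 - h}$
$c{\left(-15 \right)} 1379 + n{\left(J \right)} = - \frac{1}{1 - 15} \cdot 1379 - 9 = - \frac{1}{-14} \cdot 1379 - 9 = \left(-1\right) \left(- \frac{1}{14}\right) 1379 - 9 = \frac{1}{14} \cdot 1379 - 9 = \frac{197}{2} - 9 = \frac{179}{2}$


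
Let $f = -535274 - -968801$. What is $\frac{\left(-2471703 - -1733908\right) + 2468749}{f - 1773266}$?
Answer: $- \frac{1730954}{1339739} \approx -1.292$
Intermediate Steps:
$f = 433527$ ($f = -535274 + 968801 = 433527$)
$\frac{\left(-2471703 - -1733908\right) + 2468749}{f - 1773266} = \frac{\left(-2471703 - -1733908\right) + 2468749}{433527 - 1773266} = \frac{\left(-2471703 + 1733908\right) + 2468749}{-1339739} = \left(-737795 + 2468749\right) \left(- \frac{1}{1339739}\right) = 1730954 \left(- \frac{1}{1339739}\right) = - \frac{1730954}{1339739}$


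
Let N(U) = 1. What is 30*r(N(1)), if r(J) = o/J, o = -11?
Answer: -330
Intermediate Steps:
r(J) = -11/J
30*r(N(1)) = 30*(-11/1) = 30*(-11*1) = 30*(-11) = -330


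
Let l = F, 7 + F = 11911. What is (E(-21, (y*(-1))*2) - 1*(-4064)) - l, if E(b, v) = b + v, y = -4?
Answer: -7853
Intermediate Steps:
F = 11904 (F = -7 + 11911 = 11904)
l = 11904
(E(-21, (y*(-1))*2) - 1*(-4064)) - l = ((-21 - 4*(-1)*2) - 1*(-4064)) - 1*11904 = ((-21 + 4*2) + 4064) - 11904 = ((-21 + 8) + 4064) - 11904 = (-13 + 4064) - 11904 = 4051 - 11904 = -7853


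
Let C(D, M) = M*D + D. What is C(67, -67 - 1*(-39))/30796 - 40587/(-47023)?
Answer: 1164852645/1448120308 ≈ 0.80439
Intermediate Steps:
C(D, M) = D + D*M (C(D, M) = D*M + D = D + D*M)
C(67, -67 - 1*(-39))/30796 - 40587/(-47023) = (67*(1 + (-67 - 1*(-39))))/30796 - 40587/(-47023) = (67*(1 + (-67 + 39)))*(1/30796) - 40587*(-1/47023) = (67*(1 - 28))*(1/30796) + 40587/47023 = (67*(-27))*(1/30796) + 40587/47023 = -1809*1/30796 + 40587/47023 = -1809/30796 + 40587/47023 = 1164852645/1448120308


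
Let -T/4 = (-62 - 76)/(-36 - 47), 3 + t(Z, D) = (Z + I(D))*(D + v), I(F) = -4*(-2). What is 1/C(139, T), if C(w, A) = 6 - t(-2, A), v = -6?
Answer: 83/7047 ≈ 0.011778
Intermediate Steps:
I(F) = 8
t(Z, D) = -3 + (-6 + D)*(8 + Z) (t(Z, D) = -3 + (Z + 8)*(D - 6) = -3 + (8 + Z)*(-6 + D) = -3 + (-6 + D)*(8 + Z))
T = -552/83 (T = -4*(-62 - 76)/(-36 - 47) = -(-552)/(-83) = -(-552)*(-1)/83 = -4*138/83 = -552/83 ≈ -6.6506)
C(w, A) = 45 - 6*A (C(w, A) = 6 - (-51 - 6*(-2) + 8*A + A*(-2)) = 6 - (-51 + 12 + 8*A - 2*A) = 6 - (-39 + 6*A) = 6 + (39 - 6*A) = 45 - 6*A)
1/C(139, T) = 1/(45 - 6*(-552/83)) = 1/(45 + 3312/83) = 1/(7047/83) = 83/7047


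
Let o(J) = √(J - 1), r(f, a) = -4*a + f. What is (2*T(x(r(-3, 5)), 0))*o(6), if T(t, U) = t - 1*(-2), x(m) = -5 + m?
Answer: -52*√5 ≈ -116.28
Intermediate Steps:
r(f, a) = f - 4*a
o(J) = √(-1 + J)
T(t, U) = 2 + t (T(t, U) = t + 2 = 2 + t)
(2*T(x(r(-3, 5)), 0))*o(6) = (2*(2 + (-5 + (-3 - 4*5))))*√(-1 + 6) = (2*(2 + (-5 + (-3 - 20))))*√5 = (2*(2 + (-5 - 23)))*√5 = (2*(2 - 28))*√5 = (2*(-26))*√5 = -52*√5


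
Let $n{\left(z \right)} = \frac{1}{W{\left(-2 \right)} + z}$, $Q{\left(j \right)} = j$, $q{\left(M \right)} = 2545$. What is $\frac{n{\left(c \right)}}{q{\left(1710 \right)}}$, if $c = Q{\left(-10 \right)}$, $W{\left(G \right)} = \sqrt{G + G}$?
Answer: $- \frac{1}{26468} - \frac{i}{132340} \approx -3.7781 \cdot 10^{-5} - 7.5563 \cdot 10^{-6} i$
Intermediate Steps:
$W{\left(G \right)} = \sqrt{2} \sqrt{G}$ ($W{\left(G \right)} = \sqrt{2 G} = \sqrt{2} \sqrt{G}$)
$c = -10$
$n{\left(z \right)} = \frac{1}{z + 2 i}$ ($n{\left(z \right)} = \frac{1}{\sqrt{2} \sqrt{-2} + z} = \frac{1}{\sqrt{2} i \sqrt{2} + z} = \frac{1}{2 i + z} = \frac{1}{z + 2 i}$)
$\frac{n{\left(c \right)}}{q{\left(1710 \right)}} = \frac{1}{\left(-10 + 2 i\right) 2545} = \frac{-10 - 2 i}{104} \cdot \frac{1}{2545} = \frac{-10 - 2 i}{264680}$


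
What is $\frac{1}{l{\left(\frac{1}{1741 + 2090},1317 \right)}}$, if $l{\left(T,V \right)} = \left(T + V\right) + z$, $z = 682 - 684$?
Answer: $\frac{3831}{5037766} \approx 0.00076046$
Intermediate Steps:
$z = -2$
$l{\left(T,V \right)} = -2 + T + V$ ($l{\left(T,V \right)} = \left(T + V\right) - 2 = -2 + T + V$)
$\frac{1}{l{\left(\frac{1}{1741 + 2090},1317 \right)}} = \frac{1}{-2 + \frac{1}{1741 + 2090} + 1317} = \frac{1}{-2 + \frac{1}{3831} + 1317} = \frac{1}{\frac{5037766}{3831}} = \frac{3831}{5037766}$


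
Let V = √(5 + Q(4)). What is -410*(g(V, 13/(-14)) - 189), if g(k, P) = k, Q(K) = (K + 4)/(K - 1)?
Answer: 77490 - 410*√69/3 ≈ 76355.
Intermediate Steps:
Q(K) = (4 + K)/(-1 + K)
V = √69/3 (V = √(5 + (4 + 4)/(-1 + 4)) = √(5 + 8/3) = √(23/3) = √69/3 ≈ 2.7689)
-410*(g(V, 13/(-14)) - 189) = -410*(√69/3 - 189) = -410*(-189 + √69/3) = 77490 - 410*√69/3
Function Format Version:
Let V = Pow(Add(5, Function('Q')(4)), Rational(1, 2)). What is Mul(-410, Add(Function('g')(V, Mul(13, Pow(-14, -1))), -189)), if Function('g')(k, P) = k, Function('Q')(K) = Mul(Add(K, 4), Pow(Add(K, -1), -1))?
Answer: Add(77490, Mul(Rational(-410, 3), Pow(69, Rational(1, 2)))) ≈ 76355.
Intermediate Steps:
Function('Q')(K) = Mul(Pow(Add(-1, K), -1), Add(4, K)) (Function('Q')(K) = Mul(Add(4, K), Pow(Add(-1, K), -1)) = Mul(Pow(Add(-1, K), -1), Add(4, K)))
V = Mul(Rational(1, 3), Pow(69, Rational(1, 2))) (V = Pow(Add(5, Mul(Pow(Add(-1, 4), -1), Add(4, 4))), Rational(1, 2)) = Pow(Add(5, Mul(Pow(3, -1), 8)), Rational(1, 2)) = Pow(Add(5, Mul(Rational(1, 3), 8)), Rational(1, 2)) = Pow(Add(5, Rational(8, 3)), Rational(1, 2)) = Pow(Rational(23, 3), Rational(1, 2)) = Mul(Rational(1, 3), Pow(69, Rational(1, 2))) ≈ 2.7689)
Mul(-410, Add(Function('g')(V, Mul(13, Pow(-14, -1))), -189)) = Mul(-410, Add(Mul(Rational(1, 3), Pow(69, Rational(1, 2))), -189)) = Mul(-410, Add(-189, Mul(Rational(1, 3), Pow(69, Rational(1, 2))))) = Add(77490, Mul(Rational(-410, 3), Pow(69, Rational(1, 2))))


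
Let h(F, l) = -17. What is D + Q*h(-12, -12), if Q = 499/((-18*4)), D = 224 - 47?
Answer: 21227/72 ≈ 294.82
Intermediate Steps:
D = 177
Q = -499/72 (Q = 499/(-72) = 499*(-1/72) = -499/72 ≈ -6.9306)
D + Q*h(-12, -12) = 177 - 499/72*(-17) = 177 + 8483/72 = 21227/72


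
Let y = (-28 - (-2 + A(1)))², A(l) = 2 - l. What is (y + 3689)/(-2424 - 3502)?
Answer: -2209/2963 ≈ -0.74553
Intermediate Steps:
y = 729 (y = (-28 - (-2 + (2 - 1*1)))² = (-28 - (-2 + (2 - 1)))² = (-28 - (-2 + 1))² = (-28 - 1*(-1))² = (-28 + 1)² = (-27)² = 729)
(y + 3689)/(-2424 - 3502) = (729 + 3689)/(-2424 - 3502) = 4418/(-5926) = 4418*(-1/5926) = -2209/2963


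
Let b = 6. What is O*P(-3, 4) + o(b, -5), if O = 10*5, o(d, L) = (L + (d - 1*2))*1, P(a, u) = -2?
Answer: -101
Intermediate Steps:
o(d, L) = -2 + L + d (o(d, L) = (L + (d - 2))*1 = (L + (-2 + d))*1 = (-2 + L + d)*1 = -2 + L + d)
O = 50
O*P(-3, 4) + o(b, -5) = 50*(-2) + (-2 - 5 + 6) = -100 - 1 = -101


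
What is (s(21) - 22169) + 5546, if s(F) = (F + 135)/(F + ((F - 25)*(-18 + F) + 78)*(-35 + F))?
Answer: -5003575/301 ≈ -16623.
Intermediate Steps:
s(F) = (135 + F)/(F + (-35 + F)*(78 + (-25 + F)*(-18 + F))) (s(F) = (135 + F)/(F + ((-25 + F)*(-18 + F) + 78)*(-35 + F)) = (135 + F)/(F + (78 + (-25 + F)*(-18 + F))*(-35 + F)) = (135 + F)/(F + (-35 + F)*(78 + (-25 + F)*(-18 + F))))
(s(21) - 22169) + 5546 = ((135 + 21)/(-18480 + 21³ - 78*21² + 2034*21) - 22169) + 5546 = (156/(-18480 + 9261 - 78*441 + 42714) - 22169) + 5546 = (156/(-18480 + 9261 - 34398 + 42714) - 22169) + 5546 = (156/(-903) - 22169) + 5546 = (-1/903*156 - 22169) + 5546 = (-52/301 - 22169) + 5546 = -6672921/301 + 5546 = -5003575/301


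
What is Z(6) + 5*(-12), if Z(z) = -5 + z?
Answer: -59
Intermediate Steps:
Z(6) + 5*(-12) = (-5 + 6) + 5*(-12) = 1 - 60 = -59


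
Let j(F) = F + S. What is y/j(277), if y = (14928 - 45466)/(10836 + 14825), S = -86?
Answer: -30538/4901251 ≈ -0.0062307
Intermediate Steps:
y = -30538/25661 ≈ -1.1901
j(F) = -86 + F (j(F) = F - 86 = -86 + F)
y/j(277) = -30538/(25661*(-86 + 277)) = -30538/25661/191 = -30538/25661*1/191 = -30538/4901251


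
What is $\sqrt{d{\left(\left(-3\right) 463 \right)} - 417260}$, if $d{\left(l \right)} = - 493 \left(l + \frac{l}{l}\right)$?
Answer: $4 \sqrt{16689} \approx 516.74$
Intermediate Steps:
$d{\left(l \right)} = -493 - 493 l$ ($d{\left(l \right)} = - 493 \left(l + 1\right) = - 493 \left(1 + l\right) = -493 - 493 l$)
$\sqrt{d{\left(\left(-3\right) 463 \right)} - 417260} = \sqrt{\left(-493 - 493 \left(\left(-3\right) 463\right)\right) - 417260} = \sqrt{\left(-493 - -684777\right) - 417260} = \sqrt{\left(-493 + 684777\right) - 417260} = \sqrt{684284 - 417260} = \sqrt{267024} = 4 \sqrt{16689}$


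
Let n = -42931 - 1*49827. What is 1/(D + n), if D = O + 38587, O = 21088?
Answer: -1/33083 ≈ -3.0227e-5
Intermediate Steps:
n = -92758 (n = -42931 - 49827 = -92758)
D = 59675 (D = 21088 + 38587 = 59675)
1/(D + n) = 1/(59675 - 92758) = 1/(-33083) = -1/33083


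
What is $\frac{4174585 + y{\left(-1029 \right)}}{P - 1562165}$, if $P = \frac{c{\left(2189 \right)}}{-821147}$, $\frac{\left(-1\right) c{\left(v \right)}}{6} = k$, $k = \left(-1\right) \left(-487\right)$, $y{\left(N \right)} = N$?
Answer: $- \frac{3427102988732}{1282767100333} \approx -2.6716$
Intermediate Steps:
$k = 487$
$c{\left(v \right)} = -2922$ ($c{\left(v \right)} = \left(-6\right) 487 = -2922$)
$P = \frac{2922}{821147}$ ($P = - \frac{2922}{-821147} = \left(-2922\right) \left(- \frac{1}{821147}\right) = \frac{2922}{821147} \approx 0.0035584$)
$\frac{4174585 + y{\left(-1029 \right)}}{P - 1562165} = \frac{4174585 - 1029}{\frac{2922}{821147} - 1562165} = \frac{4173556}{\frac{2922}{821147} - 1562165} = \frac{4173556}{- \frac{1282767100333}{821147}} = 4173556 \left(- \frac{821147}{1282767100333}\right) = - \frac{3427102988732}{1282767100333}$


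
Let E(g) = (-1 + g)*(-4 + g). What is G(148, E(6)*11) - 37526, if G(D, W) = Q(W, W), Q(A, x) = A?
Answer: -37416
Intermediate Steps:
G(D, W) = W
G(148, E(6)*11) - 37526 = (4 + 6² - 5*6)*11 - 37526 = (4 + 36 - 30)*11 - 37526 = 10*11 - 37526 = 110 - 37526 = -37416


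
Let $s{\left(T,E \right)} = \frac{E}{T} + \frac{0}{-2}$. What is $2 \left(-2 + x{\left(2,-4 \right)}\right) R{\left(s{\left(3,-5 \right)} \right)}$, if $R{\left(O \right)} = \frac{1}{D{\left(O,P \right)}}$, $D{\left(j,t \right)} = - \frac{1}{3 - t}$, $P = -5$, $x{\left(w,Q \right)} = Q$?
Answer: $96$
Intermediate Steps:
$s{\left(T,E \right)} = \frac{E}{T}$ ($s{\left(T,E \right)} = \frac{E}{T} + 0 \left(- \frac{1}{2}\right) = \frac{E}{T} + 0 = \frac{E}{T}$)
$R{\left(O \right)} = -8$ ($R{\left(O \right)} = \frac{1}{\frac{1}{-3 - 5}} = \frac{1}{\frac{1}{-8}} = \frac{1}{- \frac{1}{8}} = -8$)
$2 \left(-2 + x{\left(2,-4 \right)}\right) R{\left(s{\left(3,-5 \right)} \right)} = 2 \left(-2 - 4\right) \left(-8\right) = 2 \left(-6\right) \left(-8\right) = \left(-12\right) \left(-8\right) = 96$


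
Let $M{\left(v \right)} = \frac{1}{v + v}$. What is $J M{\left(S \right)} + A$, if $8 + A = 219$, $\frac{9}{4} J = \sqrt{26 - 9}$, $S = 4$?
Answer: $211 + \frac{\sqrt{17}}{18} \approx 211.23$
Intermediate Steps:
$J = \frac{4 \sqrt{17}}{9}$ ($J = \frac{4 \sqrt{26 - 9}}{9} = \frac{4 \sqrt{17}}{9} \approx 1.8325$)
$M{\left(v \right)} = \frac{1}{2 v}$
$A = 211$ ($A = -8 + 219 = 211$)
$J M{\left(S \right)} + A = \frac{4 \sqrt{17}}{9} \frac{1}{2 \cdot 4} + 211 = \frac{4 \sqrt{17}}{9} \cdot \frac{1}{2} \cdot \frac{1}{4} + 211 = \frac{4 \sqrt{17}}{9} \cdot \frac{1}{8} + 211 = \frac{\sqrt{17}}{18} + 211 = 211 + \frac{\sqrt{17}}{18}$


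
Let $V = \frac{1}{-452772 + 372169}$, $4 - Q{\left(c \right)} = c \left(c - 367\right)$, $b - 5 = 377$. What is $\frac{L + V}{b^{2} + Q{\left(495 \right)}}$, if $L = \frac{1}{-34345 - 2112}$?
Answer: $- \frac{29265}{60657416392582} \approx -4.8246 \cdot 10^{-10}$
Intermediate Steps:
$b = 382$ ($b = 5 + 377 = 382$)
$Q{\left(c \right)} = 4 - c \left(-367 + c\right)$ ($Q{\left(c \right)} = 4 - c \left(c - 367\right) = 4 - c \left(-367 + c\right)$)
$L = - \frac{1}{36457}$ ($L = \frac{1}{-36457} = - \frac{1}{36457} \approx -2.743 \cdot 10^{-5}$)
$V = - \frac{1}{80603}$ ($V = \frac{1}{-80603} = - \frac{1}{80603} \approx -1.2406 \cdot 10^{-5}$)
$\frac{L + V}{b^{2} + Q{\left(495 \right)}} = \frac{- \frac{1}{36457} - \frac{1}{80603}}{382^{2} + \left(4 - 495^{2} + 367 \cdot 495\right)} = - \frac{117060}{2938543571 \left(145924 + \left(4 - 245025 + 181665\right)\right)} = - \frac{117060}{2938543571 \left(145924 - 63356\right)} = - \frac{117060}{2938543571 \cdot 82568} = \left(- \frac{117060}{2938543571}\right) \frac{1}{82568} = - \frac{29265}{60657416392582}$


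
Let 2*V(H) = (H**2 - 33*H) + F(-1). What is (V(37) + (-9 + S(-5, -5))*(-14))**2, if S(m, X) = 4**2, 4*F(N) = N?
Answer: 37249/64 ≈ 582.02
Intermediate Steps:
F(N) = N/4
S(m, X) = 16
V(H) = -1/8 + H**2/2 - 33*H/2 (V(H) = ((H**2 - 33*H) + (1/4)*(-1))/2 = ((H**2 - 33*H) - 1/4)/2 = (-1/4 + H**2 - 33*H)/2 = -1/8 + H**2/2 - 33*H/2)
(V(37) + (-9 + S(-5, -5))*(-14))**2 = ((-1/8 + (1/2)*37**2 - 33/2*37) + (-9 + 16)*(-14))**2 = ((-1/8 + (1/2)*1369 - 1221/2) + 7*(-14))**2 = ((-1/8 + 1369/2 - 1221/2) - 98)**2 = (591/8 - 98)**2 = (-193/8)**2 = 37249/64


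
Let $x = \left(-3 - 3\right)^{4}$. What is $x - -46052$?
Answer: $47348$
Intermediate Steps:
$x = 1296$ ($x = \left(-3 - 3\right)^{4} = \left(-6\right)^{4} = 1296$)
$x - -46052 = 1296 - -46052 = 1296 + 46052 = 47348$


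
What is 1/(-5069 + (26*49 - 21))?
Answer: -1/3816 ≈ -0.00026205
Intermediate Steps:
1/(-5069 + (26*49 - 21)) = 1/(-5069 + (1274 - 21)) = 1/(-5069 + 1253) = 1/(-3816) = -1/3816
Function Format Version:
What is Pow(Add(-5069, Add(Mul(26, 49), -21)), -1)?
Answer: Rational(-1, 3816) ≈ -0.00026205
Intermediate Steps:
Pow(Add(-5069, Add(Mul(26, 49), -21)), -1) = Pow(Add(-5069, Add(1274, -21)), -1) = Pow(Add(-5069, 1253), -1) = Pow(-3816, -1) = Rational(-1, 3816)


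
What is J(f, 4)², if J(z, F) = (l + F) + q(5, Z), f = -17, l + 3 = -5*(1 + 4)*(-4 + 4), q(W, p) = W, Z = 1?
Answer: 36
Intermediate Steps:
l = -3 (l = -3 - 5*(1 + 4)*(-4 + 4) = -3 - 25*0 = -3 - 5*0 = -3 + 0 = -3)
J(z, F) = 2 + F (J(z, F) = (-3 + F) + 5 = 2 + F)
J(f, 4)² = (2 + 4)² = 6² = 36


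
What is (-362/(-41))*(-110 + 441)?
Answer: 119822/41 ≈ 2922.5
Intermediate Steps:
(-362/(-41))*(-110 + 441) = -362*(-1/41)*331 = (362/41)*331 = 119822/41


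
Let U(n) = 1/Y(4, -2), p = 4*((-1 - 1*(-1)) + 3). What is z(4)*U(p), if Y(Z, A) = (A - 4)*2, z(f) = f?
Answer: -⅓ ≈ -0.33333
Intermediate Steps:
Y(Z, A) = -8 + 2*A (Y(Z, A) = (-4 + A)*2 = -8 + 2*A)
p = 12 (p = 4*((-1 + 1) + 3) = 4*(0 + 3) = 4*3 = 12)
U(n) = -1/12 (U(n) = 1/(-8 + 2*(-2)) = 1/(-8 - 4) = 1/(-12) = -1/12)
z(4)*U(p) = 4*(-1/12) = -⅓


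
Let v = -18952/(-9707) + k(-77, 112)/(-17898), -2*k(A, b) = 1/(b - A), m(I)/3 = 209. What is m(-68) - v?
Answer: 41048228692921/65672164908 ≈ 625.05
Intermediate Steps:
m(I) = 627 (m(I) = 3*209 = 627)
k(A, b) = -1/(2*(b - A))
v = 128218704395/65672164908 (v = -18952/(-9707) + (1/(2*(-77 - 1*112)))/(-17898) = -18952*(-1/9707) + (1/(2*(-77 - 112)))*(-1/17898) = 18952/9707 + ((½)/(-189))*(-1/17898) = 18952/9707 + ((½)*(-1/189))*(-1/17898) = 18952/9707 - 1/378*(-1/17898) = 18952/9707 + 1/6765444 = 128218704395/65672164908 ≈ 1.9524)
m(-68) - v = 627 - 1*128218704395/65672164908 = 627 - 128218704395/65672164908 = 41048228692921/65672164908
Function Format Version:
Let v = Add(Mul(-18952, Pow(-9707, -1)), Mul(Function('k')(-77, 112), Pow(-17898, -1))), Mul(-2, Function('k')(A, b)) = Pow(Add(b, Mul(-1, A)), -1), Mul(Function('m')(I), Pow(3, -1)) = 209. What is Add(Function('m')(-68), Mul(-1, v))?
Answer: Rational(41048228692921, 65672164908) ≈ 625.05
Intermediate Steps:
Function('m')(I) = 627 (Function('m')(I) = Mul(3, 209) = 627)
Function('k')(A, b) = Mul(Rational(-1, 2), Pow(Add(b, Mul(-1, A)), -1))
v = Rational(128218704395, 65672164908) (v = Add(Mul(-18952, Pow(-9707, -1)), Mul(Mul(Rational(1, 2), Pow(Add(-77, Mul(-1, 112)), -1)), Pow(-17898, -1))) = Add(Mul(-18952, Rational(-1, 9707)), Mul(Mul(Rational(1, 2), Pow(Add(-77, -112), -1)), Rational(-1, 17898))) = Add(Rational(18952, 9707), Mul(Mul(Rational(1, 2), Pow(-189, -1)), Rational(-1, 17898))) = Add(Rational(18952, 9707), Mul(Mul(Rational(1, 2), Rational(-1, 189)), Rational(-1, 17898))) = Add(Rational(18952, 9707), Mul(Rational(-1, 378), Rational(-1, 17898))) = Add(Rational(18952, 9707), Rational(1, 6765444)) = Rational(128218704395, 65672164908) ≈ 1.9524)
Add(Function('m')(-68), Mul(-1, v)) = Add(627, Mul(-1, Rational(128218704395, 65672164908))) = Add(627, Rational(-128218704395, 65672164908)) = Rational(41048228692921, 65672164908)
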